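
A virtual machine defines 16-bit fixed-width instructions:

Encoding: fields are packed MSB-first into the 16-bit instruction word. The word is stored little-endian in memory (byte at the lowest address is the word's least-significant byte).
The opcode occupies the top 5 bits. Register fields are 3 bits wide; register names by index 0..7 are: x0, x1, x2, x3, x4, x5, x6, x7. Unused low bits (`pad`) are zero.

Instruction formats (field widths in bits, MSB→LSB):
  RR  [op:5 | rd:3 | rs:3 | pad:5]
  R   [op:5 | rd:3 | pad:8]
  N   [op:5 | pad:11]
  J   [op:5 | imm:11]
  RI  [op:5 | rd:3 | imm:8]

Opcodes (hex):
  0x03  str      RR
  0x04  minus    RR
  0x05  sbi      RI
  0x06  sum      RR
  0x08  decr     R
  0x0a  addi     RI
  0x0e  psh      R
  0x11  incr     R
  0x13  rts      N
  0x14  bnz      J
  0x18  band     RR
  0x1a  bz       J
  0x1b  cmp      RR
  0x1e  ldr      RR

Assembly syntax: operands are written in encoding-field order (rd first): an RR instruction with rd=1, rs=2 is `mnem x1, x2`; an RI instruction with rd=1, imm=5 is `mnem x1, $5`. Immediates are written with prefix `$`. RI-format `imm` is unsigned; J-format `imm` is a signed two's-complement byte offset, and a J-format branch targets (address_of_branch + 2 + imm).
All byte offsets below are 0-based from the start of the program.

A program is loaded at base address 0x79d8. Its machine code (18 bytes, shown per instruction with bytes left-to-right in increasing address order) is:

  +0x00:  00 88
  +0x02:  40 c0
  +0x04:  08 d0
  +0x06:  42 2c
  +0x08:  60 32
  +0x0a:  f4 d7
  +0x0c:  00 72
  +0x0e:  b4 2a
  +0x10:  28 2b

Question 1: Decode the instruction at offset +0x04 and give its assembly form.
bz $8

@+04  little-endian(08 d0) = 0xd008
  opcode bits[15:11]=0x1a: bz/J
  imm: (w>>0)&0x7ff=0x8 → $8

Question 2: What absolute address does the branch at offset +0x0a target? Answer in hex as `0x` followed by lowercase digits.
0x79d8

off 0x0a: read f4 d7 as little → 0xd7f4
  op=0xd7f4>>11=0x1a ⇒ bz (J)
  imm: (w>>0)&0x7ff=0x7f4 (s11→-12) → $-12
  target = base 0x79d8 + off 0x0a + 2 + imm -12 = 0x79d8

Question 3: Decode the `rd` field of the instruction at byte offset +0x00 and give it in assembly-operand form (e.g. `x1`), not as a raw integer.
x0

off 0x00: read 00 88 as little → 0x8800
  opcode bits[15:11]=0x11: incr/R
  rd@[10:8]=0x0 ⇒ x0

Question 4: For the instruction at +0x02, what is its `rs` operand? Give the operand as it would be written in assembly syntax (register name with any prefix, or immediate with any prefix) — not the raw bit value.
x2

+0x02: 40 c0 ⇒ word 0xc040 (little)
  op=0xc040>>11=0x18 ⇒ band (RR)
  rd@[10:8]=0x0 ⇒ x0
  rs@[7:5]=0x2 ⇒ x2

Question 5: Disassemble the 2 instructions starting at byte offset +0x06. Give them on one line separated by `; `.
sbi x4, $66; sum x2, x3

off 0x06: read 42 2c as little → 0x2c42
  top 5b → 0x5 → sbi [RI]
  rd@[10:8]=0x4 ⇒ x4
  imm@[7:0]=0x42 ⇒ $66
off 0x08: read 60 32 as little → 0x3260
  top 5b → 0x6 → sum [RR]
  rd@[10:8]=0x2 ⇒ x2
  rs@[7:5]=0x3 ⇒ x3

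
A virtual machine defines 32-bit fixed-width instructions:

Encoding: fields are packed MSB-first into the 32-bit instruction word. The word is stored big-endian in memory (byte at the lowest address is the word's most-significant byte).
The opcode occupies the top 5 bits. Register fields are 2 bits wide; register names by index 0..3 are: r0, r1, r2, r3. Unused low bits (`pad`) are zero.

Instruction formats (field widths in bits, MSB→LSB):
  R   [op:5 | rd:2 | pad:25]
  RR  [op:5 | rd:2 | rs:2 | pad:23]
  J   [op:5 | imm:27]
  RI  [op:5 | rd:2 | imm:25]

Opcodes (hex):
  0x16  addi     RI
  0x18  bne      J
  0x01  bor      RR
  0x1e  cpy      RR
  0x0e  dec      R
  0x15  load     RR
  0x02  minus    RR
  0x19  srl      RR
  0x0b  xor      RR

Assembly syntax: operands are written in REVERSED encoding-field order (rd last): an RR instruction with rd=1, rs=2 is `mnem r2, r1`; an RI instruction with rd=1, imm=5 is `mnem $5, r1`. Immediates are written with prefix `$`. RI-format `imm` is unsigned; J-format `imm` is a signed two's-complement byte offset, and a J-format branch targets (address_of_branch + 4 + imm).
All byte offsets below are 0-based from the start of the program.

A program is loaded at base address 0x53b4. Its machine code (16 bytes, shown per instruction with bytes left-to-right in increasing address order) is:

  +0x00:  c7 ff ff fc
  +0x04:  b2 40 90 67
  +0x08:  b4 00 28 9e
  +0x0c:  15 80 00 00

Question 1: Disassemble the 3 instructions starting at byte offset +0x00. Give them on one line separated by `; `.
[00] c7 ff ff fc → 0xc7fffffc
  op=0xc7fffffc>>27=0x18 ⇒ bne (J)
  imm: (w>>0)&0x7ffffff=0x7fffffc (s27→-4) → $-4
[04] b2 40 90 67 → 0xb2409067
  op=0xb2409067>>27=0x16 ⇒ addi (RI)
  rd: (w>>25)&0x3=0x1 → r1
  imm: (w>>0)&0x1ffffff=0x409067 → $4231271
[08] b4 00 28 9e → 0xb400289e
  op=0xb400289e>>27=0x16 ⇒ addi (RI)
  rd: (w>>25)&0x3=0x2 → r2
  imm: (w>>0)&0x1ffffff=0x289e → $10398

bne $-4; addi $4231271, r1; addi $10398, r2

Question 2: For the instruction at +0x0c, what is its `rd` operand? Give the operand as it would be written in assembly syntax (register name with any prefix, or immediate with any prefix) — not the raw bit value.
r2

off 0x0c: read 15 80 00 00 as big → 0x15800000
  top 5b → 0x2 → minus [RR]
  [26:25] rd=2 = r2
  [24:23] rs=3 = r3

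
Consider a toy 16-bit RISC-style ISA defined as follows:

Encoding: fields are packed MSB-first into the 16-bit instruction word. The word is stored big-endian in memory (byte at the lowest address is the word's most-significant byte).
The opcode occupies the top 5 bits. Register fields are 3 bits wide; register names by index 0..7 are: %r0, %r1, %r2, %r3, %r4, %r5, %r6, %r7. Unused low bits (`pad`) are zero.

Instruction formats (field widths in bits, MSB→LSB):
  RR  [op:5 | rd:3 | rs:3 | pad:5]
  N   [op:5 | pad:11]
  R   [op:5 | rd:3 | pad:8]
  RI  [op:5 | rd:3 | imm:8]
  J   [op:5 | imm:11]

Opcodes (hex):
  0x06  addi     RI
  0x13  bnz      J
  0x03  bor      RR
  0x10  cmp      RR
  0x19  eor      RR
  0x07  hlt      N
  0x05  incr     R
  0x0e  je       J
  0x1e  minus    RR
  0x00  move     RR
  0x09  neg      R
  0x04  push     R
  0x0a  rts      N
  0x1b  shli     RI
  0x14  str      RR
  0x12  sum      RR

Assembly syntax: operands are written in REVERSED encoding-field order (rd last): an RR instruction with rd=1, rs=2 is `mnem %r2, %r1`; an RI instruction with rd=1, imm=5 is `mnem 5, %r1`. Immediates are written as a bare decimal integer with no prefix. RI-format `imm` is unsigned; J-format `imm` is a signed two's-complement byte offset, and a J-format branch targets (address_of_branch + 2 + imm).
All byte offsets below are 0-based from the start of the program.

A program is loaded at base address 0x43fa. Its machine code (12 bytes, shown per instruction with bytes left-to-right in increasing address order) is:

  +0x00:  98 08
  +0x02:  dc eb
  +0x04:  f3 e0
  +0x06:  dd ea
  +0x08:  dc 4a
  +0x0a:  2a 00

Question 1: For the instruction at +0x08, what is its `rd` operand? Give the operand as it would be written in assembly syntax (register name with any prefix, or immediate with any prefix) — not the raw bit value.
%r4

@+08  big-endian(dc 4a) = 0xdc4a
  opcode bits[15:11]=0x1b: shli/RI
  rd: (w>>8)&0x7=0x4 → %r4
  imm: (w>>0)&0xff=0x4a → 74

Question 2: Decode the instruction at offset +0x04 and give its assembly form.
minus %r7, %r3

+0x04: f3 e0 ⇒ word 0xf3e0 (big)
  top 5b → 0x1e → minus [RR]
  [10:8] rd=3 = %r3
  [7:5] rs=7 = %r7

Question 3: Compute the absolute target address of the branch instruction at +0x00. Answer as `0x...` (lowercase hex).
0x4404

@+00  big-endian(98 08) = 0x9808
  opcode bits[15:11]=0x13: bnz/J
  imm: (w>>0)&0x7ff=0x8 → 8
  target = base 0x43fa + off 0x00 + 2 + imm 8 = 0x4404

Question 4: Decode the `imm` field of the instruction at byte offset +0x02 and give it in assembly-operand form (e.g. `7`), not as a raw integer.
@+02  big-endian(dc eb) = 0xdceb
  top 5b → 0x1b → shli [RI]
  [10:8] rd=4 = %r4
  [7:0] imm=235 = 235

235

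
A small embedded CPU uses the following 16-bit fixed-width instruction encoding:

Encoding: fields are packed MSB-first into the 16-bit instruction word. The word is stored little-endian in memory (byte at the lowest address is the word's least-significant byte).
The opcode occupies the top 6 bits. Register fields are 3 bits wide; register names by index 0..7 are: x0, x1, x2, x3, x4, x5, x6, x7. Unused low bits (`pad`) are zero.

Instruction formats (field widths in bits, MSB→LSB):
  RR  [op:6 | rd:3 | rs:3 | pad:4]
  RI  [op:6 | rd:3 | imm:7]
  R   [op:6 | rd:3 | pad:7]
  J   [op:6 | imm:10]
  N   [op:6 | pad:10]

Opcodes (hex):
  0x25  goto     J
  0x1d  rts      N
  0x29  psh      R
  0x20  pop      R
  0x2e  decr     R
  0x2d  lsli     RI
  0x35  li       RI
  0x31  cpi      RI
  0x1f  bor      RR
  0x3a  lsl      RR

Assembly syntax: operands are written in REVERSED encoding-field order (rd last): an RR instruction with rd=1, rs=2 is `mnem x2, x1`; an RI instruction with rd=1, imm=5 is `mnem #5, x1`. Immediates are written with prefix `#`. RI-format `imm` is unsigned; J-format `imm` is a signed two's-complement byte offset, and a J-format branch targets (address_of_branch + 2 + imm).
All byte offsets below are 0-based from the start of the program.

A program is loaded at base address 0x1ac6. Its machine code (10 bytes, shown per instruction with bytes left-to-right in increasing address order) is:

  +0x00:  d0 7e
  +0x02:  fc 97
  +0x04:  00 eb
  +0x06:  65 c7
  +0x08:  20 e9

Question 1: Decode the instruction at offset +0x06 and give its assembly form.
[06] 65 c7 → 0xc765
  top 6b → 0x31 → cpi [RI]
  rd: (w>>7)&0x7=0x6 → x6
  imm: (w>>0)&0x7f=0x65 → #101

cpi #101, x6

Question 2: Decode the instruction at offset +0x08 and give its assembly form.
+0x08: 20 e9 ⇒ word 0xe920 (little)
  op=0xe920>>10=0x3a ⇒ lsl (RR)
  [9:7] rd=2 = x2
  [6:4] rs=2 = x2

lsl x2, x2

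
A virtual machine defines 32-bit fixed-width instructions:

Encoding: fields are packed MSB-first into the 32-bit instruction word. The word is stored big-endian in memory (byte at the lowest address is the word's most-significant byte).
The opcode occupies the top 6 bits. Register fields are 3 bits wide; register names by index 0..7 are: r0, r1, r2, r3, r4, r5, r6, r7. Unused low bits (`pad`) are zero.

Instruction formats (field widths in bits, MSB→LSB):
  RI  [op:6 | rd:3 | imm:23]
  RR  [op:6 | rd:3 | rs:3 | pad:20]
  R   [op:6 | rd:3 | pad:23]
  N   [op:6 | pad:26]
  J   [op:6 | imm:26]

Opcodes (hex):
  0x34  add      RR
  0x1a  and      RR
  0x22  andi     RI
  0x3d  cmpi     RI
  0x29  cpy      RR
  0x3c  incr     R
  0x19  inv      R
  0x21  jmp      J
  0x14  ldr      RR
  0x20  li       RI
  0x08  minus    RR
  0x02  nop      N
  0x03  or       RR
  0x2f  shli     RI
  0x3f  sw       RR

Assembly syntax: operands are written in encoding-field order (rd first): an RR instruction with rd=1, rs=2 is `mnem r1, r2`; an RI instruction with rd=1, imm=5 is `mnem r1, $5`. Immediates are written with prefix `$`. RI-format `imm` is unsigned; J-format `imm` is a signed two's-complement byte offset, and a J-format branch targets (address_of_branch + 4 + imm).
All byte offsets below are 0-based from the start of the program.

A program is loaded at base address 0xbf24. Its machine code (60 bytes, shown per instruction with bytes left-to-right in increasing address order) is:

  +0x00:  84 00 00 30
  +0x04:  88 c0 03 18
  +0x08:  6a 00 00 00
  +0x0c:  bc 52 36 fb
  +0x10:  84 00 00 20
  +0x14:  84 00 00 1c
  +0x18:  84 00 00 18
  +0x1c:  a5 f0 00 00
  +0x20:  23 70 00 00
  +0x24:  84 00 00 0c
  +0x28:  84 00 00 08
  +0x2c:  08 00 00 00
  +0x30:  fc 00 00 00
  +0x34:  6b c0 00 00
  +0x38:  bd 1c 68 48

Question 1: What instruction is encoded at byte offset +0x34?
and r7, r4

off 0x34: read 6b c0 00 00 as big → 0x6bc00000
  opcode bits[31:26]=0x1a: and/RR
  rd@[25:23]=0x7 ⇒ r7
  rs@[22:20]=0x4 ⇒ r4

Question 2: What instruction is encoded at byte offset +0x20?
minus r6, r7

[20] 23 70 00 00 → 0x23700000
  op=0x23700000>>26=0x8 ⇒ minus (RR)
  rd: (w>>23)&0x7=0x6 → r6
  rs: (w>>20)&0x7=0x7 → r7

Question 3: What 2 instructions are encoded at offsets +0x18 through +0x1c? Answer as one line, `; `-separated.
[18] 84 00 00 18 → 0x84000018
  opcode bits[31:26]=0x21: jmp/J
  imm@[25:0]=0x18 ⇒ $24
[1c] a5 f0 00 00 → 0xa5f00000
  opcode bits[31:26]=0x29: cpy/RR
  rd@[25:23]=0x3 ⇒ r3
  rs@[22:20]=0x7 ⇒ r7

jmp $24; cpy r3, r7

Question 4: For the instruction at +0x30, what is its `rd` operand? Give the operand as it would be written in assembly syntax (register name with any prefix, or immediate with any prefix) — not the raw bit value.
@+30  big-endian(fc 00 00 00) = 0xfc000000
  opcode bits[31:26]=0x3f: sw/RR
  rd: (w>>23)&0x7=0x0 → r0
  rs: (w>>20)&0x7=0x0 → r0

r0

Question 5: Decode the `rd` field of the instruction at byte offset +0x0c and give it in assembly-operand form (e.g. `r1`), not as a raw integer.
off 0x0c: read bc 52 36 fb as big → 0xbc5236fb
  top 6b → 0x2f → shli [RI]
  rd: (w>>23)&0x7=0x0 → r0
  imm: (w>>0)&0x7fffff=0x5236fb → $5388027

r0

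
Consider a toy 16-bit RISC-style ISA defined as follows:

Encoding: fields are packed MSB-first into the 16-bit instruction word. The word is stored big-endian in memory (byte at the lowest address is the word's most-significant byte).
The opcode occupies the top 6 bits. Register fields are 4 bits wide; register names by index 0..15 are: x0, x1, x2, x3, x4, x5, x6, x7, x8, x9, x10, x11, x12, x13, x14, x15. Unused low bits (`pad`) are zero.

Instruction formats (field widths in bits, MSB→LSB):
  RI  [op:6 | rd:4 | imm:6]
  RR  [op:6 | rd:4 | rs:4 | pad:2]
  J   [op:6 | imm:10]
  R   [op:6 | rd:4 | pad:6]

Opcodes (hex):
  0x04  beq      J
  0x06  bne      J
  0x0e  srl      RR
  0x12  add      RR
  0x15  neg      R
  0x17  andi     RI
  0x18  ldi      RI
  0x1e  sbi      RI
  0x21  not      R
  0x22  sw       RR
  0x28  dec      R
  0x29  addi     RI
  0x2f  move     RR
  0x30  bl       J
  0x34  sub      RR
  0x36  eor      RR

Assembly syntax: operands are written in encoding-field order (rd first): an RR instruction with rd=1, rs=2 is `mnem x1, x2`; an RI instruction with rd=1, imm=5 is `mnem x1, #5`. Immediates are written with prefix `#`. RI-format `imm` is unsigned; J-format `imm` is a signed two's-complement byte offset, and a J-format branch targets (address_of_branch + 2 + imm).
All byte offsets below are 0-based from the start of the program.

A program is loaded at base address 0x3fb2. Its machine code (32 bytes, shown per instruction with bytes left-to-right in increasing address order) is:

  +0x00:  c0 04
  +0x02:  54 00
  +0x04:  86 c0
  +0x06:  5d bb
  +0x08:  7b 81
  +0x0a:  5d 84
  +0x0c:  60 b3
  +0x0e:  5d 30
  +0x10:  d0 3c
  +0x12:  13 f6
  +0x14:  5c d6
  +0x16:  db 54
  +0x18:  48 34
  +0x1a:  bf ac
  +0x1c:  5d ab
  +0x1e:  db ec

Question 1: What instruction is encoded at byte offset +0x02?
neg x0

+0x02: 54 00 ⇒ word 0x5400 (big)
  opcode bits[15:10]=0x15: neg/R
  rd: (w>>6)&0xf=0x0 → x0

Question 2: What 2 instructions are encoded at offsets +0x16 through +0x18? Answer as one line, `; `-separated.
eor x13, x5; add x0, x13

+0x16: db 54 ⇒ word 0xdb54 (big)
  op=0xdb54>>10=0x36 ⇒ eor (RR)
  rd: (w>>6)&0xf=0xd → x13
  rs: (w>>2)&0xf=0x5 → x5
+0x18: 48 34 ⇒ word 0x4834 (big)
  op=0x4834>>10=0x12 ⇒ add (RR)
  rd: (w>>6)&0xf=0x0 → x0
  rs: (w>>2)&0xf=0xd → x13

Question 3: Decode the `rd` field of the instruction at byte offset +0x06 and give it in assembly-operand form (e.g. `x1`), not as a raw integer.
x6

+0x06: 5d bb ⇒ word 0x5dbb (big)
  opcode bits[15:10]=0x17: andi/RI
  rd@[9:6]=0x6 ⇒ x6
  imm@[5:0]=0x3b ⇒ #59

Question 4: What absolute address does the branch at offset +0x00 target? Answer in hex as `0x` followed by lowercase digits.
0x3fb8

@+00  big-endian(c0 04) = 0xc004
  opcode bits[15:10]=0x30: bl/J
  imm@[9:0]=0x4 ⇒ #4
  target = base 0x3fb2 + off 0x00 + 2 + imm 4 = 0x3fb8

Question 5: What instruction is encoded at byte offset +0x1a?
move x14, x11

[1a] bf ac → 0xbfac
  top 6b → 0x2f → move [RR]
  rd@[9:6]=0xe ⇒ x14
  rs@[5:2]=0xb ⇒ x11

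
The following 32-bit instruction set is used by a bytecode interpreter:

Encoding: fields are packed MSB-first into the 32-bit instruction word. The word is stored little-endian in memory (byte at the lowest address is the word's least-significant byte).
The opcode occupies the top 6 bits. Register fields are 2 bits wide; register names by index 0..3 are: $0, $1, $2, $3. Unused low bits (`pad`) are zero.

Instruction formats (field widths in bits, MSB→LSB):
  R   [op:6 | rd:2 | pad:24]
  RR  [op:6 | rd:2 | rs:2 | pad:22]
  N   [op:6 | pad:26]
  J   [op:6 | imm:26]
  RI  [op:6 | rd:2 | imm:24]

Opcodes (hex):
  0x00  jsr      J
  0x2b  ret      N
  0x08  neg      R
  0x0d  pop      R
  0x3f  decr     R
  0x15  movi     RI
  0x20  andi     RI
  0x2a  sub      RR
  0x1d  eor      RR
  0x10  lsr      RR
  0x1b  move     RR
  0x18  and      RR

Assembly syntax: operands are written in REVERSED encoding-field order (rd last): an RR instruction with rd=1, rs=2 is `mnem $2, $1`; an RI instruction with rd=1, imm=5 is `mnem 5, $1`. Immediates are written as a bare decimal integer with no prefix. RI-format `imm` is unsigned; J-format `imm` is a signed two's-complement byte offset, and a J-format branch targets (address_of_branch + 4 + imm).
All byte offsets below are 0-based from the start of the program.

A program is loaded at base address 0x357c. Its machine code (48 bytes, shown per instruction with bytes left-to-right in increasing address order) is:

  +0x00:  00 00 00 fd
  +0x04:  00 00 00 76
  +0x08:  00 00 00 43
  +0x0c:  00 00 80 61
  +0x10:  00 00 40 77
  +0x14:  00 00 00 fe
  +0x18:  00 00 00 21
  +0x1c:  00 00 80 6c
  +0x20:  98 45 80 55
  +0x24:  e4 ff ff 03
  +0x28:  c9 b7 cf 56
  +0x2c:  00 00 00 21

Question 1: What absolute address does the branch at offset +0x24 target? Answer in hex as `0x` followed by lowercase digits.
0x3588

[24] e4 ff ff 03 → 0x03ffffe4
  top 6b → 0x0 → jsr [J]
  imm: (w>>0)&0x3ffffff=0x3ffffe4 (s26→-28) → -28
  target = base 0x357c + off 0x24 + 4 + imm -28 = 0x3588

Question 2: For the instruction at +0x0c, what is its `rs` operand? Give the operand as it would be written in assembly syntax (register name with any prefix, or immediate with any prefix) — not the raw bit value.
$2

[0c] 00 00 80 61 → 0x61800000
  op=0x61800000>>26=0x18 ⇒ and (RR)
  [25:24] rd=1 = $1
  [23:22] rs=2 = $2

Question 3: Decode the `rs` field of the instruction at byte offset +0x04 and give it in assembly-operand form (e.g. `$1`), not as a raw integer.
$0

off 0x04: read 00 00 00 76 as little → 0x76000000
  op=0x76000000>>26=0x1d ⇒ eor (RR)
  rd: (w>>24)&0x3=0x2 → $2
  rs: (w>>22)&0x3=0x0 → $0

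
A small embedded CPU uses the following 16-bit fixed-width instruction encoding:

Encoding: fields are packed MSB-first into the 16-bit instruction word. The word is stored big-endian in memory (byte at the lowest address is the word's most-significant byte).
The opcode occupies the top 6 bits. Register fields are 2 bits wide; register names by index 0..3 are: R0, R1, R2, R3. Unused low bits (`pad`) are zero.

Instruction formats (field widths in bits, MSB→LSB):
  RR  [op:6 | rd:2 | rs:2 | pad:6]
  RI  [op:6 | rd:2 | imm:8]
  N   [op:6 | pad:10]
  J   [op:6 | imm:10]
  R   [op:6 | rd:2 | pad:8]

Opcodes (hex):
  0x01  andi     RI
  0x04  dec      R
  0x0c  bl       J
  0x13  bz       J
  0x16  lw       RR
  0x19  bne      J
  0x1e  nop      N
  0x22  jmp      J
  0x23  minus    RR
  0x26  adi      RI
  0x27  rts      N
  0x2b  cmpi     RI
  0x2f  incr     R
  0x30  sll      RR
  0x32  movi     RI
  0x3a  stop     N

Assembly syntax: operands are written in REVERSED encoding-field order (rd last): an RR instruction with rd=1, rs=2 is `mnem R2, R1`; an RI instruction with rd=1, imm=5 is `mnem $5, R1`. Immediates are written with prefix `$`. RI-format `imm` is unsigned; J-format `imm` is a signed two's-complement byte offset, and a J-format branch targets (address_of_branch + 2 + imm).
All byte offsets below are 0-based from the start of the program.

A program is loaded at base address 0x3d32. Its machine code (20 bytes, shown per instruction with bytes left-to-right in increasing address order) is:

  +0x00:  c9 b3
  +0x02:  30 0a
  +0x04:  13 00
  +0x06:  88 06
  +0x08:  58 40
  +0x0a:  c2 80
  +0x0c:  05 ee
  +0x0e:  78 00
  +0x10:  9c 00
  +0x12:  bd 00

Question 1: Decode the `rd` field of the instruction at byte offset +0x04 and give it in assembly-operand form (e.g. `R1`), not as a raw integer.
+0x04: 13 00 ⇒ word 0x1300 (big)
  top 6b → 0x4 → dec [R]
  rd: (w>>8)&0x3=0x3 → R3

R3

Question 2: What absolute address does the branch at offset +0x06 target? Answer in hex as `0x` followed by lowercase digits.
+0x06: 88 06 ⇒ word 0x8806 (big)
  op=0x8806>>10=0x22 ⇒ jmp (J)
  imm: (w>>0)&0x3ff=0x6 → $6
  target = base 0x3d32 + off 0x06 + 2 + imm 6 = 0x3d40

0x3d40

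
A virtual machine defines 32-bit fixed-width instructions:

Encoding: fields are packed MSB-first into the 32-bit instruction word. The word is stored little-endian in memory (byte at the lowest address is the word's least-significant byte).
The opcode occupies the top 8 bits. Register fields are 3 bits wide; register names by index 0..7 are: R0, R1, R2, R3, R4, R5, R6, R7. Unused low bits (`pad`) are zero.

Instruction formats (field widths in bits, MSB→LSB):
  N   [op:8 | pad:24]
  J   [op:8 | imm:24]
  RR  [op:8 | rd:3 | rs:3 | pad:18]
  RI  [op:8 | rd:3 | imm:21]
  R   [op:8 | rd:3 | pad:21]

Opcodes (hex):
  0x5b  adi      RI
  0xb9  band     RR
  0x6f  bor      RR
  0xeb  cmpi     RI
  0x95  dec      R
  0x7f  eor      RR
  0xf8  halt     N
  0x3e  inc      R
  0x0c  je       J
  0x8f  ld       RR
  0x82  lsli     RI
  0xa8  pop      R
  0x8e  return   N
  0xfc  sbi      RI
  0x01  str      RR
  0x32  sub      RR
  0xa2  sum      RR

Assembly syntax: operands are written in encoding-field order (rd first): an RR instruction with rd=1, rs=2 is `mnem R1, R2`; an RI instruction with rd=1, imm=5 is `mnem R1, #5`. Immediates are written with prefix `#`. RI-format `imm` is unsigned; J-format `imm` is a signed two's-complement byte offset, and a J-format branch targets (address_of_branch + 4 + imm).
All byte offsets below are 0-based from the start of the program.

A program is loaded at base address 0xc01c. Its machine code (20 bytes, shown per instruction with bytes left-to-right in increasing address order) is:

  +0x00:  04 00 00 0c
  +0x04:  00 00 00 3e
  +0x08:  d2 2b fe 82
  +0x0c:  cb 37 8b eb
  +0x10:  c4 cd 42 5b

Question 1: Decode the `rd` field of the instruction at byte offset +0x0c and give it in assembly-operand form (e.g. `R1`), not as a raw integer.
[0c] cb 37 8b eb → 0xeb8b37cb
  opcode bits[31:24]=0xeb: cmpi/RI
  rd@[23:21]=0x4 ⇒ R4
  imm@[20:0]=0xb37cb ⇒ #735179

R4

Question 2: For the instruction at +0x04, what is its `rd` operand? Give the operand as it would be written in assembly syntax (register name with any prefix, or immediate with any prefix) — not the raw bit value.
[04] 00 00 00 3e → 0x3e000000
  op=0x3e000000>>24=0x3e ⇒ inc (R)
  rd@[23:21]=0x0 ⇒ R0

R0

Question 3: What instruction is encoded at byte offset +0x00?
je #4

+0x00: 04 00 00 0c ⇒ word 0x0c000004 (little)
  opcode bits[31:24]=0xc: je/J
  [23:0] imm=4 = #4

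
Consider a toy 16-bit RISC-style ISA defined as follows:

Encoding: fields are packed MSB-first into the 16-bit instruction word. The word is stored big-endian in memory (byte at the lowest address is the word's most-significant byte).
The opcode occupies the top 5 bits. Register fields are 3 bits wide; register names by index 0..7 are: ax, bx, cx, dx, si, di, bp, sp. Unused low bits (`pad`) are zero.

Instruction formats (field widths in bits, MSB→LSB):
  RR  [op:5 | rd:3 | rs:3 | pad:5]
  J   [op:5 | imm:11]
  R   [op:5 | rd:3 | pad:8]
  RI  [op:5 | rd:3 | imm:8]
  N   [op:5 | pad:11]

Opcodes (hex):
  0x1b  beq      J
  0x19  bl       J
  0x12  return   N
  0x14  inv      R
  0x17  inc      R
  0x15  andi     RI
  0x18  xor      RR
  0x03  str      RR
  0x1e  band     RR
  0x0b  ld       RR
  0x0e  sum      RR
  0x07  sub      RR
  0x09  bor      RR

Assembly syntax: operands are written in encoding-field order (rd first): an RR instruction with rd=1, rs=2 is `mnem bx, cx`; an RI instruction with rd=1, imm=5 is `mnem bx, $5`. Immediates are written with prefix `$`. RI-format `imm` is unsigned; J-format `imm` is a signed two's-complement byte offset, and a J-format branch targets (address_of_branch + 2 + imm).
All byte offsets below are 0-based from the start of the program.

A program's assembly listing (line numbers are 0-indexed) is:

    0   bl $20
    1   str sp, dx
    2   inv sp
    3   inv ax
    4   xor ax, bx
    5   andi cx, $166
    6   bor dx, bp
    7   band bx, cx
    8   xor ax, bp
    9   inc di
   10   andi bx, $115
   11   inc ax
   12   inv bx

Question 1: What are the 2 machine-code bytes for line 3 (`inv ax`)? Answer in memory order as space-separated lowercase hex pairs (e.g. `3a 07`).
a0 00

3. inv fields op=0x14:5|rd=0:3|pad=0:8 → word a000h → a0 00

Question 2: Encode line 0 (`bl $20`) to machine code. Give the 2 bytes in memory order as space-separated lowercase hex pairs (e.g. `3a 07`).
L0: bl op=0x19:5|imm=20:11 ⇒ 0xc814 ⇒ big c8 14

c8 14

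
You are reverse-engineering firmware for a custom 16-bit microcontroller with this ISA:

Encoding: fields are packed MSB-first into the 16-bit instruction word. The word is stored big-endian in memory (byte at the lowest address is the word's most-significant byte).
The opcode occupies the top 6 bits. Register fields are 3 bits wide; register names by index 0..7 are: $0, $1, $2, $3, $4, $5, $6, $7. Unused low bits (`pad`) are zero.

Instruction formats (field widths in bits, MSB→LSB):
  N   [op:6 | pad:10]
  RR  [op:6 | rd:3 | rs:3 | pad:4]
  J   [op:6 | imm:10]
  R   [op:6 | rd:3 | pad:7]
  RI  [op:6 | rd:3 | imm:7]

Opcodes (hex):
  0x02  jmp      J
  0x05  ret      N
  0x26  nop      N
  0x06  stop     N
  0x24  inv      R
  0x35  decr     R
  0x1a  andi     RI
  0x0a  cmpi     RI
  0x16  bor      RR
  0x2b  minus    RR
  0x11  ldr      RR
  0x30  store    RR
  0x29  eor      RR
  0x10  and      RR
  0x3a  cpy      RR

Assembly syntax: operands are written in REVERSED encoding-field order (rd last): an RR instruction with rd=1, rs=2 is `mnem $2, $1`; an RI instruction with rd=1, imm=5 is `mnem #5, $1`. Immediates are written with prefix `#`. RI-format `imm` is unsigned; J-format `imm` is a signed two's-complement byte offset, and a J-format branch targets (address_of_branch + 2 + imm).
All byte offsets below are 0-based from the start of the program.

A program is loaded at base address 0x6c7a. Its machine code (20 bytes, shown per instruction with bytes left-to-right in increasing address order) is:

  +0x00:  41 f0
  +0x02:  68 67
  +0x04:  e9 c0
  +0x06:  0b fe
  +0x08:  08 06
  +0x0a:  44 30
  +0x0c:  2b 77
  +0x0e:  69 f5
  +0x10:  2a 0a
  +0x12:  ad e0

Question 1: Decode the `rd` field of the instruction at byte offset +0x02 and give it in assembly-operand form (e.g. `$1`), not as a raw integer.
[02] 68 67 → 0x6867
  op=0x6867>>10=0x1a ⇒ andi (RI)
  [9:7] rd=0 = $0
  [6:0] imm=103 = #103

$0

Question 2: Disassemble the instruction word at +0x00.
and $7, $3

off 0x00: read 41 f0 as big → 0x41f0
  opcode bits[15:10]=0x10: and/RR
  rd@[9:7]=0x3 ⇒ $3
  rs@[6:4]=0x7 ⇒ $7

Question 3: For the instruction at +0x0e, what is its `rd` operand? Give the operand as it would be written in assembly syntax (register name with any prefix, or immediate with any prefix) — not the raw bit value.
$3

+0x0e: 69 f5 ⇒ word 0x69f5 (big)
  opcode bits[15:10]=0x1a: andi/RI
  rd: (w>>7)&0x7=0x3 → $3
  imm: (w>>0)&0x7f=0x75 → #117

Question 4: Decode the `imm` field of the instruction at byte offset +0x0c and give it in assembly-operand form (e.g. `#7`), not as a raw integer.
off 0x0c: read 2b 77 as big → 0x2b77
  opcode bits[15:10]=0xa: cmpi/RI
  rd@[9:7]=0x6 ⇒ $6
  imm@[6:0]=0x77 ⇒ #119

#119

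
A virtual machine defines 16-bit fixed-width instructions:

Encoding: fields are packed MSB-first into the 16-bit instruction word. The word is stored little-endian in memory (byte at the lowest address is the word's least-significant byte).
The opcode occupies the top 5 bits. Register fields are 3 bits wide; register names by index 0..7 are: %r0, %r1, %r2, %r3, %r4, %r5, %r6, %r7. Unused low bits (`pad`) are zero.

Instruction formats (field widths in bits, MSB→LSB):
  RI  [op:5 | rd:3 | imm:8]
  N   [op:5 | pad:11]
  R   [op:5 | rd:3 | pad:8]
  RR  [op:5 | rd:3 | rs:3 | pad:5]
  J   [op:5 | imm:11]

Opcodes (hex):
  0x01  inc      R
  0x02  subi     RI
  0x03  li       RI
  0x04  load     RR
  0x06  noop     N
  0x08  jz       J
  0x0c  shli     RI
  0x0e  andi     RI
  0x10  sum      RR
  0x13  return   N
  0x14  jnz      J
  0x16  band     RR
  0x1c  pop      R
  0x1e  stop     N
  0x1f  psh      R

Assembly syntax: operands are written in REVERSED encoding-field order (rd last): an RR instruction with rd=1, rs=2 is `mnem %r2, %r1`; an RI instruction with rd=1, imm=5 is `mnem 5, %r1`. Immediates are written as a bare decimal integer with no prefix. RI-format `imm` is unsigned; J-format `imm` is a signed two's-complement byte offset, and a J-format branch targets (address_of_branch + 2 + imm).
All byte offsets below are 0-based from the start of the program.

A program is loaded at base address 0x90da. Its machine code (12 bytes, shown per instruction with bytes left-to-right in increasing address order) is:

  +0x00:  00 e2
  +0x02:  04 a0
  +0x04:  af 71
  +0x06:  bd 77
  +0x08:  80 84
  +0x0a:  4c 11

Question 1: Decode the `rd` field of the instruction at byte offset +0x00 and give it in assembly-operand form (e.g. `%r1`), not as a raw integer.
%r2

[00] 00 e2 → 0xe200
  top 5b → 0x1c → pop [R]
  rd: (w>>8)&0x7=0x2 → %r2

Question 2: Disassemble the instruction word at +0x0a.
subi 76, %r1

@+0a  little-endian(4c 11) = 0x114c
  opcode bits[15:11]=0x2: subi/RI
  rd@[10:8]=0x1 ⇒ %r1
  imm@[7:0]=0x4c ⇒ 76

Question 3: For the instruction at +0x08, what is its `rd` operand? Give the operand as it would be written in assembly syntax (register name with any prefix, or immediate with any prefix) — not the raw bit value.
%r4

+0x08: 80 84 ⇒ word 0x8480 (little)
  opcode bits[15:11]=0x10: sum/RR
  rd: (w>>8)&0x7=0x4 → %r4
  rs: (w>>5)&0x7=0x4 → %r4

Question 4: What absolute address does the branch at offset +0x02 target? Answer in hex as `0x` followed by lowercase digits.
0x90e2

[02] 04 a0 → 0xa004
  opcode bits[15:11]=0x14: jnz/J
  imm: (w>>0)&0x7ff=0x4 → 4
  target = base 0x90da + off 0x02 + 2 + imm 4 = 0x90e2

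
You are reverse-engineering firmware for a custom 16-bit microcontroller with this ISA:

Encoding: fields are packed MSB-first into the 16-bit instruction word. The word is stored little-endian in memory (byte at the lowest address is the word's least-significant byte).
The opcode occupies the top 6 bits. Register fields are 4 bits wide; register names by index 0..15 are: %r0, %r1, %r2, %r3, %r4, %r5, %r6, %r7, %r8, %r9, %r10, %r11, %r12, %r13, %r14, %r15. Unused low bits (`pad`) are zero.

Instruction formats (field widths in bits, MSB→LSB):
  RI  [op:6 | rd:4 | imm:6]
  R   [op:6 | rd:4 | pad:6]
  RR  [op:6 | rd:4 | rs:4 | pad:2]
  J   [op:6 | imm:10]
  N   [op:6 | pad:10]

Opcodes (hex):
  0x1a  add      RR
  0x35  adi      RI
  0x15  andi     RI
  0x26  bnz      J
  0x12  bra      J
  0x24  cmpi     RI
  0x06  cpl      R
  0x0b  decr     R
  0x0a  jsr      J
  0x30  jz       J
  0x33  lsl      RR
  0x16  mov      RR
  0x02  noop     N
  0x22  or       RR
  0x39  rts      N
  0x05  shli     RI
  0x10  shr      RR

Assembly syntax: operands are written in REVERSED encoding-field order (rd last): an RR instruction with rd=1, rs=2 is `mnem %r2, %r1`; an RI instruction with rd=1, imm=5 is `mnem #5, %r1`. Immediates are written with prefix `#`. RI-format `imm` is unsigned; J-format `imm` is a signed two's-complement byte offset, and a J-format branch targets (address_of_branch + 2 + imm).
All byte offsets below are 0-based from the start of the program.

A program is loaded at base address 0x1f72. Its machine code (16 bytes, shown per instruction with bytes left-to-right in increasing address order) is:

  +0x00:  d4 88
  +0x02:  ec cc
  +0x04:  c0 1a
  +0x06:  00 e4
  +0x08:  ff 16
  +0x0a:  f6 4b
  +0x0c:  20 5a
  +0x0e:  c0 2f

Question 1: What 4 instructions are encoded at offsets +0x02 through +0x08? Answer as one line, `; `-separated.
lsl %r11, %r3; cpl %r11; rts; shli #63, %r11

+0x02: ec cc ⇒ word 0xccec (little)
  op=0xccec>>10=0x33 ⇒ lsl (RR)
  rd@[9:6]=0x3 ⇒ %r3
  rs@[5:2]=0xb ⇒ %r11
+0x04: c0 1a ⇒ word 0x1ac0 (little)
  op=0x1ac0>>10=0x6 ⇒ cpl (R)
  rd@[9:6]=0xb ⇒ %r11
+0x06: 00 e4 ⇒ word 0xe400 (little)
  op=0xe400>>10=0x39 ⇒ rts (N)
+0x08: ff 16 ⇒ word 0x16ff (little)
  op=0x16ff>>10=0x5 ⇒ shli (RI)
  rd@[9:6]=0xb ⇒ %r11
  imm@[5:0]=0x3f ⇒ #63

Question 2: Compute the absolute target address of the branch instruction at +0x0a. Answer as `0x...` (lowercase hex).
0x1f74

@+0a  little-endian(f6 4b) = 0x4bf6
  op=0x4bf6>>10=0x12 ⇒ bra (J)
  [9:0] imm=1014 (s10→-10) = #-10
  target = base 0x1f72 + off 0x0a + 2 + imm -10 = 0x1f74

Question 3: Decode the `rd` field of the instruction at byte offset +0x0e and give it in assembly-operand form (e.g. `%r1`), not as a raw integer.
@+0e  little-endian(c0 2f) = 0x2fc0
  top 6b → 0xb → decr [R]
  rd: (w>>6)&0xf=0xf → %r15

%r15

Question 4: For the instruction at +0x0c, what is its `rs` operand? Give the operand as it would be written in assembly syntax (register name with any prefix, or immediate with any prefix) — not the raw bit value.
%r8

+0x0c: 20 5a ⇒ word 0x5a20 (little)
  opcode bits[15:10]=0x16: mov/RR
  [9:6] rd=8 = %r8
  [5:2] rs=8 = %r8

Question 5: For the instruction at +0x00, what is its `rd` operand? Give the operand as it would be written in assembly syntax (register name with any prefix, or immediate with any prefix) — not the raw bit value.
off 0x00: read d4 88 as little → 0x88d4
  opcode bits[15:10]=0x22: or/RR
  rd@[9:6]=0x3 ⇒ %r3
  rs@[5:2]=0x5 ⇒ %r5

%r3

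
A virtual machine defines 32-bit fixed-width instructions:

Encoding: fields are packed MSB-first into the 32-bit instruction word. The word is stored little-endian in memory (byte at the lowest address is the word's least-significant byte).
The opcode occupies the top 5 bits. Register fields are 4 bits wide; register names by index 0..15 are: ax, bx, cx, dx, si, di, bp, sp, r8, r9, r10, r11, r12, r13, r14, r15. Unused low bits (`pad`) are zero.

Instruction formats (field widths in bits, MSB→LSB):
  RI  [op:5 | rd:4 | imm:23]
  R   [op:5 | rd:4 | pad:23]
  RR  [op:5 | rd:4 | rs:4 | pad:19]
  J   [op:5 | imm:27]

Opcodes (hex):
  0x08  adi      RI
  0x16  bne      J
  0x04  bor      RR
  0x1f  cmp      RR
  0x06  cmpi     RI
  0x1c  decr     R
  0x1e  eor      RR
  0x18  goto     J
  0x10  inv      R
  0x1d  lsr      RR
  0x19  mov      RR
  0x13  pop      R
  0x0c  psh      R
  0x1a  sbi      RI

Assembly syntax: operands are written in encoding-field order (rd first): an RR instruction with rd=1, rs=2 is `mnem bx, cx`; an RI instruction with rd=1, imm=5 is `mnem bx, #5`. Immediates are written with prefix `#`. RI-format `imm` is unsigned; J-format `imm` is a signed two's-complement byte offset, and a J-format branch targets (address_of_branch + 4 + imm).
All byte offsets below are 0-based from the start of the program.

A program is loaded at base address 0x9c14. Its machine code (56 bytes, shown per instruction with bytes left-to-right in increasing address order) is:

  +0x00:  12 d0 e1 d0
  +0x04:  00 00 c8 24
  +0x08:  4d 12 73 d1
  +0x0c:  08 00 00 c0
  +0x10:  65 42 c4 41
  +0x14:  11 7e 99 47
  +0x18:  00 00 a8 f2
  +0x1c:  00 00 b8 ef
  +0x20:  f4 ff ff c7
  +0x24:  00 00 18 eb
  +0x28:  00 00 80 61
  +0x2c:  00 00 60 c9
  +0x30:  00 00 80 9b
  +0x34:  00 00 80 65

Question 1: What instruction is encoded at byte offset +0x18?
eor di, di

[18] 00 00 a8 f2 → 0xf2a80000
  opcode bits[31:27]=0x1e: eor/RR
  rd@[26:23]=0x5 ⇒ di
  rs@[22:19]=0x5 ⇒ di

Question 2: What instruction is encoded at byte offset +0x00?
sbi bx, #6410258

+0x00: 12 d0 e1 d0 ⇒ word 0xd0e1d012 (little)
  top 5b → 0x1a → sbi [RI]
  rd: (w>>23)&0xf=0x1 → bx
  imm: (w>>0)&0x7fffff=0x61d012 → #6410258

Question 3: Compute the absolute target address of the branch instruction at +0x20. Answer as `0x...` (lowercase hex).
@+20  little-endian(f4 ff ff c7) = 0xc7fffff4
  opcode bits[31:27]=0x18: goto/J
  imm: (w>>0)&0x7ffffff=0x7fffff4 (s27→-12) → #-12
  target = base 0x9c14 + off 0x20 + 4 + imm -12 = 0x9c2c

0x9c2c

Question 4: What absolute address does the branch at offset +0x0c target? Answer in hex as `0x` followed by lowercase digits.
@+0c  little-endian(08 00 00 c0) = 0xc0000008
  opcode bits[31:27]=0x18: goto/J
  imm: (w>>0)&0x7ffffff=0x8 → #8
  target = base 0x9c14 + off 0x0c + 4 + imm 8 = 0x9c2c

0x9c2c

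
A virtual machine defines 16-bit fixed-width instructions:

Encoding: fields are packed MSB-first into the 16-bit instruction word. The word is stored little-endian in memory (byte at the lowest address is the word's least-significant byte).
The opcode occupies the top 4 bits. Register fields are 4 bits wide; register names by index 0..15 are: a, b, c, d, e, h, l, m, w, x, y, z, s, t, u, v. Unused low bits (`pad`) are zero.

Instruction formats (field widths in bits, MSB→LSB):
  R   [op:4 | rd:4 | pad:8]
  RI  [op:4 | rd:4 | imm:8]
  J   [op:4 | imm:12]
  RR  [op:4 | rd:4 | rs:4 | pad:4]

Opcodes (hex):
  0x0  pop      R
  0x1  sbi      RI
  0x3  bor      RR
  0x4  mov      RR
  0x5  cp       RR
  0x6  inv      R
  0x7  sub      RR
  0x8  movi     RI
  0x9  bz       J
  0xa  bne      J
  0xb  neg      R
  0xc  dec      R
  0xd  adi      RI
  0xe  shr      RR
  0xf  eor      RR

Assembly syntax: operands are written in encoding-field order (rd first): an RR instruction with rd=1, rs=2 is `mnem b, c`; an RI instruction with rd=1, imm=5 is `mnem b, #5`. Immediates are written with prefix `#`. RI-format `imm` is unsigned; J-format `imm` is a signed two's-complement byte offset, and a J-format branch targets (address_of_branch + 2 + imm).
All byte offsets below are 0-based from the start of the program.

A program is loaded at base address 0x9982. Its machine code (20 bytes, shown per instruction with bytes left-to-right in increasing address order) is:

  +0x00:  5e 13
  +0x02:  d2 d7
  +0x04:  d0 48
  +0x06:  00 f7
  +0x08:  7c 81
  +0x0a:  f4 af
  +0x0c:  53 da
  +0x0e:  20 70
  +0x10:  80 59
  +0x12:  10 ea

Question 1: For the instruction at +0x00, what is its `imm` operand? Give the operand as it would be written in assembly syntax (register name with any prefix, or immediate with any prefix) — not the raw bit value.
off 0x00: read 5e 13 as little → 0x135e
  top 4b → 0x1 → sbi [RI]
  rd@[11:8]=0x3 ⇒ d
  imm@[7:0]=0x5e ⇒ #94

#94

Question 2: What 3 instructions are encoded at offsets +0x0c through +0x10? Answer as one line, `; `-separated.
adi y, #83; sub a, c; cp x, w

@+0c  little-endian(53 da) = 0xda53
  opcode bits[15:12]=0xd: adi/RI
  [11:8] rd=10 = y
  [7:0] imm=83 = #83
@+0e  little-endian(20 70) = 0x7020
  opcode bits[15:12]=0x7: sub/RR
  [11:8] rd=0 = a
  [7:4] rs=2 = c
@+10  little-endian(80 59) = 0x5980
  opcode bits[15:12]=0x5: cp/RR
  [11:8] rd=9 = x
  [7:4] rs=8 = w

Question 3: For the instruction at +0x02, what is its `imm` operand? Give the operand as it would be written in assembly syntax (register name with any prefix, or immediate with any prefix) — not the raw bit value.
#210

@+02  little-endian(d2 d7) = 0xd7d2
  op=0xd7d2>>12=0xd ⇒ adi (RI)
  [11:8] rd=7 = m
  [7:0] imm=210 = #210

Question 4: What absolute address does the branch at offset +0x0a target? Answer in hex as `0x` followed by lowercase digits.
@+0a  little-endian(f4 af) = 0xaff4
  top 4b → 0xa → bne [J]
  imm@[11:0]=0xff4 (s12→-12) ⇒ #-12
  target = base 0x9982 + off 0x0a + 2 + imm -12 = 0x9982

0x9982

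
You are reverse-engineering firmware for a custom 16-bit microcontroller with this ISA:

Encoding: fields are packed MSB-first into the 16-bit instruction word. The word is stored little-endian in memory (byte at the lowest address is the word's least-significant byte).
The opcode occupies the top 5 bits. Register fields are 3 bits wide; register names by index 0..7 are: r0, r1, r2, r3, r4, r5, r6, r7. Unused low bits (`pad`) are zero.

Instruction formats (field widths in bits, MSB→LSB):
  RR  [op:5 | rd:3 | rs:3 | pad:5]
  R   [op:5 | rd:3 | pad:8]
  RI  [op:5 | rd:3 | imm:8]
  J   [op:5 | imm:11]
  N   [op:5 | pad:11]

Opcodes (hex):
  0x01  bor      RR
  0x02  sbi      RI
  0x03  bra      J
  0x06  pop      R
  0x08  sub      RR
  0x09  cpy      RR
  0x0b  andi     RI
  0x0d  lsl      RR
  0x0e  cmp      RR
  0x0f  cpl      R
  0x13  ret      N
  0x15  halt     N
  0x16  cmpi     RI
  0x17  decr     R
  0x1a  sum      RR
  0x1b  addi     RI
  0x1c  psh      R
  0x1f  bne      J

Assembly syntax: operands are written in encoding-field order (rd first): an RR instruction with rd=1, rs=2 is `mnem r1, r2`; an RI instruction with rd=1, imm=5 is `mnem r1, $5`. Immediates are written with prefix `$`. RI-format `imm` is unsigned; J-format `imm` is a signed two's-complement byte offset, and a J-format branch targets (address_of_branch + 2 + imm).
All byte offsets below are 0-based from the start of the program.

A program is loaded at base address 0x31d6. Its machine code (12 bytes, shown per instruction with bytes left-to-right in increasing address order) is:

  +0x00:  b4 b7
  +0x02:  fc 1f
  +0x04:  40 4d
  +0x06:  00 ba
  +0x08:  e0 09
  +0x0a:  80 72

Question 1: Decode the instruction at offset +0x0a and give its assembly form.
+0x0a: 80 72 ⇒ word 0x7280 (little)
  opcode bits[15:11]=0xe: cmp/RR
  rd: (w>>8)&0x7=0x2 → r2
  rs: (w>>5)&0x7=0x4 → r4

cmp r2, r4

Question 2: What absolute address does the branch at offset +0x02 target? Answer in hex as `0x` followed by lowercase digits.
0x31d6

@+02  little-endian(fc 1f) = 0x1ffc
  op=0x1ffc>>11=0x3 ⇒ bra (J)
  imm@[10:0]=0x7fc (s11→-4) ⇒ $-4
  target = base 0x31d6 + off 0x02 + 2 + imm -4 = 0x31d6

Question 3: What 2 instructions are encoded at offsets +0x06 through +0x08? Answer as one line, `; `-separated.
[06] 00 ba → 0xba00
  top 5b → 0x17 → decr [R]
  [10:8] rd=2 = r2
[08] e0 09 → 0x09e0
  top 5b → 0x1 → bor [RR]
  [10:8] rd=1 = r1
  [7:5] rs=7 = r7

decr r2; bor r1, r7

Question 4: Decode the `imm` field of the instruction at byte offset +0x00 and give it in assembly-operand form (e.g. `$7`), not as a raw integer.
$180

+0x00: b4 b7 ⇒ word 0xb7b4 (little)
  op=0xb7b4>>11=0x16 ⇒ cmpi (RI)
  [10:8] rd=7 = r7
  [7:0] imm=180 = $180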